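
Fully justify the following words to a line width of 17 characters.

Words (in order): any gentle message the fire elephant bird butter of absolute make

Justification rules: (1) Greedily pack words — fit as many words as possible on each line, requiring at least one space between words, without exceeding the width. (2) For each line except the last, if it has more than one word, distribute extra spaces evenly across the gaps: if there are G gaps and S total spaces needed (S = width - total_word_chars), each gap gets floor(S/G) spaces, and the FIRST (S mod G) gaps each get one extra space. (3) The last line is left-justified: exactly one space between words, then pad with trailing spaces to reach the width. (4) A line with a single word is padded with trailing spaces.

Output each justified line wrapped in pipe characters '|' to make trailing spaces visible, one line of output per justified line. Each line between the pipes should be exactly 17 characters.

Line 1: ['any', 'gentle'] (min_width=10, slack=7)
Line 2: ['message', 'the', 'fire'] (min_width=16, slack=1)
Line 3: ['elephant', 'bird'] (min_width=13, slack=4)
Line 4: ['butter', 'of'] (min_width=9, slack=8)
Line 5: ['absolute', 'make'] (min_width=13, slack=4)

Answer: |any        gentle|
|message  the fire|
|elephant     bird|
|butter         of|
|absolute make    |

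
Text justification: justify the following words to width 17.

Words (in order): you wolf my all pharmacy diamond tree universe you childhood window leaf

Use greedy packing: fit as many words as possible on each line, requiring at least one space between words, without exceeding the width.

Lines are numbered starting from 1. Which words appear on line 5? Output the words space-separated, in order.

Line 1: ['you', 'wolf', 'my', 'all'] (min_width=15, slack=2)
Line 2: ['pharmacy', 'diamond'] (min_width=16, slack=1)
Line 3: ['tree', 'universe', 'you'] (min_width=17, slack=0)
Line 4: ['childhood', 'window'] (min_width=16, slack=1)
Line 5: ['leaf'] (min_width=4, slack=13)

Answer: leaf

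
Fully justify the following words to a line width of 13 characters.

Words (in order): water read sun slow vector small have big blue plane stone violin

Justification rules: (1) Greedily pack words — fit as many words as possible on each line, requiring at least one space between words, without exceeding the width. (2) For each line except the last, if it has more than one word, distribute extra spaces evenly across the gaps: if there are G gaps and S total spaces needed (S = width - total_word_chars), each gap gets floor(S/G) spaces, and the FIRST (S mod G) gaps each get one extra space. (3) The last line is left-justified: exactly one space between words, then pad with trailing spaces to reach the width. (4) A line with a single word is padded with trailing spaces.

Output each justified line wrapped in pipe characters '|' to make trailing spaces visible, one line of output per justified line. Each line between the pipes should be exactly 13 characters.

Answer: |water    read|
|sun      slow|
|vector  small|
|have big blue|
|plane   stone|
|violin       |

Derivation:
Line 1: ['water', 'read'] (min_width=10, slack=3)
Line 2: ['sun', 'slow'] (min_width=8, slack=5)
Line 3: ['vector', 'small'] (min_width=12, slack=1)
Line 4: ['have', 'big', 'blue'] (min_width=13, slack=0)
Line 5: ['plane', 'stone'] (min_width=11, slack=2)
Line 6: ['violin'] (min_width=6, slack=7)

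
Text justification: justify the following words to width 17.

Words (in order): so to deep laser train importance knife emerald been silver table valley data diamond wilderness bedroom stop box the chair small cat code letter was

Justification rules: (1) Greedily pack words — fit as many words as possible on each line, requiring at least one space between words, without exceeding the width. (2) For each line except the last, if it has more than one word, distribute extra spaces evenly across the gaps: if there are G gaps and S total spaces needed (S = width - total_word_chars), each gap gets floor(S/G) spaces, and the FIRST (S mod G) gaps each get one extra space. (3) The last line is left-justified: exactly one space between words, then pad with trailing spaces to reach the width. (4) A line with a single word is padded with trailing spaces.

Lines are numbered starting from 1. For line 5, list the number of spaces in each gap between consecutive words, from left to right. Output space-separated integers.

Line 1: ['so', 'to', 'deep', 'laser'] (min_width=16, slack=1)
Line 2: ['train', 'importance'] (min_width=16, slack=1)
Line 3: ['knife', 'emerald'] (min_width=13, slack=4)
Line 4: ['been', 'silver', 'table'] (min_width=17, slack=0)
Line 5: ['valley', 'data'] (min_width=11, slack=6)
Line 6: ['diamond'] (min_width=7, slack=10)
Line 7: ['wilderness'] (min_width=10, slack=7)
Line 8: ['bedroom', 'stop', 'box'] (min_width=16, slack=1)
Line 9: ['the', 'chair', 'small'] (min_width=15, slack=2)
Line 10: ['cat', 'code', 'letter'] (min_width=15, slack=2)
Line 11: ['was'] (min_width=3, slack=14)

Answer: 7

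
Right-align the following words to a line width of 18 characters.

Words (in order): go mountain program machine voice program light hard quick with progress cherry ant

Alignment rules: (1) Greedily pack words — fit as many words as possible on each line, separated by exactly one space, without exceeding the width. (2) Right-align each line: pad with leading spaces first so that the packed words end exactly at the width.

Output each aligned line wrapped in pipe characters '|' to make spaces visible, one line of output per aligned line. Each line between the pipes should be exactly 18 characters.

Answer: |       go mountain|
|   program machine|
|     voice program|
|  light hard quick|
|     with progress|
|        cherry ant|

Derivation:
Line 1: ['go', 'mountain'] (min_width=11, slack=7)
Line 2: ['program', 'machine'] (min_width=15, slack=3)
Line 3: ['voice', 'program'] (min_width=13, slack=5)
Line 4: ['light', 'hard', 'quick'] (min_width=16, slack=2)
Line 5: ['with', 'progress'] (min_width=13, slack=5)
Line 6: ['cherry', 'ant'] (min_width=10, slack=8)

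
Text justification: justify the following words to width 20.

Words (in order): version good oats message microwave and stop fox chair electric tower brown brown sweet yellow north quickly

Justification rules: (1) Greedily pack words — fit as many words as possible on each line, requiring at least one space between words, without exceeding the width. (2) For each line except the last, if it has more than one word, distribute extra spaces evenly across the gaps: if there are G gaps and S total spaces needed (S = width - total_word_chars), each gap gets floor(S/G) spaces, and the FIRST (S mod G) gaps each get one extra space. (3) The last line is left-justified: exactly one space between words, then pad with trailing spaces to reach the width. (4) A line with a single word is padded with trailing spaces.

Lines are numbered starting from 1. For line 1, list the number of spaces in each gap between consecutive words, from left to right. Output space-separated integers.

Answer: 3 2

Derivation:
Line 1: ['version', 'good', 'oats'] (min_width=17, slack=3)
Line 2: ['message', 'microwave'] (min_width=17, slack=3)
Line 3: ['and', 'stop', 'fox', 'chair'] (min_width=18, slack=2)
Line 4: ['electric', 'tower', 'brown'] (min_width=20, slack=0)
Line 5: ['brown', 'sweet', 'yellow'] (min_width=18, slack=2)
Line 6: ['north', 'quickly'] (min_width=13, slack=7)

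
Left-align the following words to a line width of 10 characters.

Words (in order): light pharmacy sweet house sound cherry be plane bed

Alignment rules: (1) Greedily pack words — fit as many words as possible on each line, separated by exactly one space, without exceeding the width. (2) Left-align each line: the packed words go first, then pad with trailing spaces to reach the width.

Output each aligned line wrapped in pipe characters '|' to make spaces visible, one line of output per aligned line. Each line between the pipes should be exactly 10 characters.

Line 1: ['light'] (min_width=5, slack=5)
Line 2: ['pharmacy'] (min_width=8, slack=2)
Line 3: ['sweet'] (min_width=5, slack=5)
Line 4: ['house'] (min_width=5, slack=5)
Line 5: ['sound'] (min_width=5, slack=5)
Line 6: ['cherry', 'be'] (min_width=9, slack=1)
Line 7: ['plane', 'bed'] (min_width=9, slack=1)

Answer: |light     |
|pharmacy  |
|sweet     |
|house     |
|sound     |
|cherry be |
|plane bed |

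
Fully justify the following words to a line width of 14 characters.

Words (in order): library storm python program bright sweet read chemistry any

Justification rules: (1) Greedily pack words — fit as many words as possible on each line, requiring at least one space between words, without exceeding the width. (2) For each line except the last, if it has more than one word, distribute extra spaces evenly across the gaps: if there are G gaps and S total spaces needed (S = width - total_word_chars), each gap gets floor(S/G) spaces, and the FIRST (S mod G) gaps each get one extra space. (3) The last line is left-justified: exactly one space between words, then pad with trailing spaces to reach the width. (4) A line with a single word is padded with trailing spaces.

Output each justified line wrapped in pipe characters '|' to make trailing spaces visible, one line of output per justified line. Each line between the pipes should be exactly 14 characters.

Answer: |library  storm|
|python program|
|bright   sweet|
|read chemistry|
|any           |

Derivation:
Line 1: ['library', 'storm'] (min_width=13, slack=1)
Line 2: ['python', 'program'] (min_width=14, slack=0)
Line 3: ['bright', 'sweet'] (min_width=12, slack=2)
Line 4: ['read', 'chemistry'] (min_width=14, slack=0)
Line 5: ['any'] (min_width=3, slack=11)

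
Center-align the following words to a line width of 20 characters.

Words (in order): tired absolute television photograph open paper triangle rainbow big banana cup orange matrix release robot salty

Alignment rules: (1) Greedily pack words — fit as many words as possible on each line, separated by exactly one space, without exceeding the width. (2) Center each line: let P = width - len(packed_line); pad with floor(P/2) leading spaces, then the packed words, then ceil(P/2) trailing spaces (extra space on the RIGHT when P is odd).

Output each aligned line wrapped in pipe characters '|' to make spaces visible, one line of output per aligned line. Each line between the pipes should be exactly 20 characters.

Line 1: ['tired', 'absolute'] (min_width=14, slack=6)
Line 2: ['television'] (min_width=10, slack=10)
Line 3: ['photograph', 'open'] (min_width=15, slack=5)
Line 4: ['paper', 'triangle'] (min_width=14, slack=6)
Line 5: ['rainbow', 'big', 'banana'] (min_width=18, slack=2)
Line 6: ['cup', 'orange', 'matrix'] (min_width=17, slack=3)
Line 7: ['release', 'robot', 'salty'] (min_width=19, slack=1)

Answer: |   tired absolute   |
|     television     |
|  photograph open   |
|   paper triangle   |
| rainbow big banana |
| cup orange matrix  |
|release robot salty |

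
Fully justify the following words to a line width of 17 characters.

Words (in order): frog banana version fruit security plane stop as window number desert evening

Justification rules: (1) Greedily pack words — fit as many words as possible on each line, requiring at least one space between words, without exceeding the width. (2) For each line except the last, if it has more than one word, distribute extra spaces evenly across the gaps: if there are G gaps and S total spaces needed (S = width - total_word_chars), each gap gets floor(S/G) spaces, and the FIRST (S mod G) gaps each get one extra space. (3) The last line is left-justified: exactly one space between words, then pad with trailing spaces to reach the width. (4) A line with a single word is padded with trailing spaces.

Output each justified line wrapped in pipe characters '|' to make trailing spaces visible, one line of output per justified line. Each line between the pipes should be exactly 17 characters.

Line 1: ['frog', 'banana'] (min_width=11, slack=6)
Line 2: ['version', 'fruit'] (min_width=13, slack=4)
Line 3: ['security', 'plane'] (min_width=14, slack=3)
Line 4: ['stop', 'as', 'window'] (min_width=14, slack=3)
Line 5: ['number', 'desert'] (min_width=13, slack=4)
Line 6: ['evening'] (min_width=7, slack=10)

Answer: |frog       banana|
|version     fruit|
|security    plane|
|stop   as  window|
|number     desert|
|evening          |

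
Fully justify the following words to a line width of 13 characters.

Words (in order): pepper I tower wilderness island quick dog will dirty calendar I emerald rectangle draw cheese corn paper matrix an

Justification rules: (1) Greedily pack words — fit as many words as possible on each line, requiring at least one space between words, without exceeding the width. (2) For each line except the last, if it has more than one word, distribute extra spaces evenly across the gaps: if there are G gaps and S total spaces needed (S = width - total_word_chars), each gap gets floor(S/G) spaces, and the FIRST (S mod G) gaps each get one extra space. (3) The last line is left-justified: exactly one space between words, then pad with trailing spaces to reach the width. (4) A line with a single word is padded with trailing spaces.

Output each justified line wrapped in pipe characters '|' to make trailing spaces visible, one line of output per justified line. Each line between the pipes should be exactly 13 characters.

Line 1: ['pepper', 'I'] (min_width=8, slack=5)
Line 2: ['tower'] (min_width=5, slack=8)
Line 3: ['wilderness'] (min_width=10, slack=3)
Line 4: ['island', 'quick'] (min_width=12, slack=1)
Line 5: ['dog', 'will'] (min_width=8, slack=5)
Line 6: ['dirty'] (min_width=5, slack=8)
Line 7: ['calendar', 'I'] (min_width=10, slack=3)
Line 8: ['emerald'] (min_width=7, slack=6)
Line 9: ['rectangle'] (min_width=9, slack=4)
Line 10: ['draw', 'cheese'] (min_width=11, slack=2)
Line 11: ['corn', 'paper'] (min_width=10, slack=3)
Line 12: ['matrix', 'an'] (min_width=9, slack=4)

Answer: |pepper      I|
|tower        |
|wilderness   |
|island  quick|
|dog      will|
|dirty        |
|calendar    I|
|emerald      |
|rectangle    |
|draw   cheese|
|corn    paper|
|matrix an    |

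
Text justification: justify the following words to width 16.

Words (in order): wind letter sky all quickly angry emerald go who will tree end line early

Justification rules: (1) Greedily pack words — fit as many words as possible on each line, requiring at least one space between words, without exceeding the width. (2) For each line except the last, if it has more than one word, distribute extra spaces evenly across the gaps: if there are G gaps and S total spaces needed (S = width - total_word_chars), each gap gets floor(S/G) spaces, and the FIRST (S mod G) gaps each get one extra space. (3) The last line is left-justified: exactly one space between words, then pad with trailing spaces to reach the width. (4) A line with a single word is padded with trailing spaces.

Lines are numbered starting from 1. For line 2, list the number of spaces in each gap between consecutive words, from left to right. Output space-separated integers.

Answer: 6

Derivation:
Line 1: ['wind', 'letter', 'sky'] (min_width=15, slack=1)
Line 2: ['all', 'quickly'] (min_width=11, slack=5)
Line 3: ['angry', 'emerald', 'go'] (min_width=16, slack=0)
Line 4: ['who', 'will', 'tree'] (min_width=13, slack=3)
Line 5: ['end', 'line', 'early'] (min_width=14, slack=2)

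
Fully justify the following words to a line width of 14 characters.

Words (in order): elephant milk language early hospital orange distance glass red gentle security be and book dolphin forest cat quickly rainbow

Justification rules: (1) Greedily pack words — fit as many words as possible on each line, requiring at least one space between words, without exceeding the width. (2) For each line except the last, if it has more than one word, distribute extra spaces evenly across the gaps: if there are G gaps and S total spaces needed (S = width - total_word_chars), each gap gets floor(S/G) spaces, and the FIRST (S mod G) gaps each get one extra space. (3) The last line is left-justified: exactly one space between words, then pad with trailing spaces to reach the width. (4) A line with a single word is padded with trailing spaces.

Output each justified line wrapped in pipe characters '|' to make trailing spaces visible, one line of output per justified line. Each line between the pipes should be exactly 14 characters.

Line 1: ['elephant', 'milk'] (min_width=13, slack=1)
Line 2: ['language', 'early'] (min_width=14, slack=0)
Line 3: ['hospital'] (min_width=8, slack=6)
Line 4: ['orange'] (min_width=6, slack=8)
Line 5: ['distance', 'glass'] (min_width=14, slack=0)
Line 6: ['red', 'gentle'] (min_width=10, slack=4)
Line 7: ['security', 'be'] (min_width=11, slack=3)
Line 8: ['and', 'book'] (min_width=8, slack=6)
Line 9: ['dolphin', 'forest'] (min_width=14, slack=0)
Line 10: ['cat', 'quickly'] (min_width=11, slack=3)
Line 11: ['rainbow'] (min_width=7, slack=7)

Answer: |elephant  milk|
|language early|
|hospital      |
|orange        |
|distance glass|
|red     gentle|
|security    be|
|and       book|
|dolphin forest|
|cat    quickly|
|rainbow       |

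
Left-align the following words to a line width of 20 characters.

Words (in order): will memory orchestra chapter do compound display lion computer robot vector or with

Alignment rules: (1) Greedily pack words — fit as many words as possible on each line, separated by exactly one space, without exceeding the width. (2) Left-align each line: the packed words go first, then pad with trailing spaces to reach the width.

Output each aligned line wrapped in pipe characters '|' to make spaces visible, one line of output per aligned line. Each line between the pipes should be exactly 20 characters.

Line 1: ['will', 'memory'] (min_width=11, slack=9)
Line 2: ['orchestra', 'chapter', 'do'] (min_width=20, slack=0)
Line 3: ['compound', 'display'] (min_width=16, slack=4)
Line 4: ['lion', 'computer', 'robot'] (min_width=19, slack=1)
Line 5: ['vector', 'or', 'with'] (min_width=14, slack=6)

Answer: |will memory         |
|orchestra chapter do|
|compound display    |
|lion computer robot |
|vector or with      |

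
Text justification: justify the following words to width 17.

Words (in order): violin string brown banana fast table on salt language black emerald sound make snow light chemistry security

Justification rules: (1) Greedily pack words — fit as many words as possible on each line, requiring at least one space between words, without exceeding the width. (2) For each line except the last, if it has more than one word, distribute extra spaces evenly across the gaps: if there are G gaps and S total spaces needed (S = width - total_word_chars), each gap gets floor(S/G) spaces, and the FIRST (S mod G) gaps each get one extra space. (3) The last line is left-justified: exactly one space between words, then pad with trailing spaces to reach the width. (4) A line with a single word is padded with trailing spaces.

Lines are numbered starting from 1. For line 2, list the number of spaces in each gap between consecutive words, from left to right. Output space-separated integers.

Answer: 1 1

Derivation:
Line 1: ['violin', 'string'] (min_width=13, slack=4)
Line 2: ['brown', 'banana', 'fast'] (min_width=17, slack=0)
Line 3: ['table', 'on', 'salt'] (min_width=13, slack=4)
Line 4: ['language', 'black'] (min_width=14, slack=3)
Line 5: ['emerald', 'sound'] (min_width=13, slack=4)
Line 6: ['make', 'snow', 'light'] (min_width=15, slack=2)
Line 7: ['chemistry'] (min_width=9, slack=8)
Line 8: ['security'] (min_width=8, slack=9)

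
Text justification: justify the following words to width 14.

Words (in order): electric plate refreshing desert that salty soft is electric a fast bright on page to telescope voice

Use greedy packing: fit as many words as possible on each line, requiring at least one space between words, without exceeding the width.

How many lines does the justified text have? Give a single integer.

Answer: 9

Derivation:
Line 1: ['electric', 'plate'] (min_width=14, slack=0)
Line 2: ['refreshing'] (min_width=10, slack=4)
Line 3: ['desert', 'that'] (min_width=11, slack=3)
Line 4: ['salty', 'soft', 'is'] (min_width=13, slack=1)
Line 5: ['electric', 'a'] (min_width=10, slack=4)
Line 6: ['fast', 'bright', 'on'] (min_width=14, slack=0)
Line 7: ['page', 'to'] (min_width=7, slack=7)
Line 8: ['telescope'] (min_width=9, slack=5)
Line 9: ['voice'] (min_width=5, slack=9)
Total lines: 9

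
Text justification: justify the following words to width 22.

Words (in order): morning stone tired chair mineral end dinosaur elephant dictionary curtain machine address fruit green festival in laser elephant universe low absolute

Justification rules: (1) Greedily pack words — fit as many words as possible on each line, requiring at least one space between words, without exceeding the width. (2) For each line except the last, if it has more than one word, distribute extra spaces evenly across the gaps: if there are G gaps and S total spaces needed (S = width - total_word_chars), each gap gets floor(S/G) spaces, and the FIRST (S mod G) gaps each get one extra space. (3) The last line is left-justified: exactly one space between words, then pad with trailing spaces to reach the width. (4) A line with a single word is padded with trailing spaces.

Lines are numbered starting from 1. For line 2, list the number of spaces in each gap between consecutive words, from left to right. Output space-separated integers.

Answer: 4 3

Derivation:
Line 1: ['morning', 'stone', 'tired'] (min_width=19, slack=3)
Line 2: ['chair', 'mineral', 'end'] (min_width=17, slack=5)
Line 3: ['dinosaur', 'elephant'] (min_width=17, slack=5)
Line 4: ['dictionary', 'curtain'] (min_width=18, slack=4)
Line 5: ['machine', 'address', 'fruit'] (min_width=21, slack=1)
Line 6: ['green', 'festival', 'in'] (min_width=17, slack=5)
Line 7: ['laser', 'elephant'] (min_width=14, slack=8)
Line 8: ['universe', 'low', 'absolute'] (min_width=21, slack=1)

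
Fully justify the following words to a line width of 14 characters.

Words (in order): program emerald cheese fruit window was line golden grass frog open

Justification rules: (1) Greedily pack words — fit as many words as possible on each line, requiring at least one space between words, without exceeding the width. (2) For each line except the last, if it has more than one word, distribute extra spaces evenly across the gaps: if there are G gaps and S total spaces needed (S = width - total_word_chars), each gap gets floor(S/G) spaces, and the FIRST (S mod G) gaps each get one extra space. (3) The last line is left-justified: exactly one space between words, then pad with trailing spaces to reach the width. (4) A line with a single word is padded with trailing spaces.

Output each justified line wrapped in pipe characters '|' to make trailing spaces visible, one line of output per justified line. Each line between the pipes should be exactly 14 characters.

Answer: |program       |
|emerald cheese|
|fruit   window|
|was       line|
|golden   grass|
|frog open     |

Derivation:
Line 1: ['program'] (min_width=7, slack=7)
Line 2: ['emerald', 'cheese'] (min_width=14, slack=0)
Line 3: ['fruit', 'window'] (min_width=12, slack=2)
Line 4: ['was', 'line'] (min_width=8, slack=6)
Line 5: ['golden', 'grass'] (min_width=12, slack=2)
Line 6: ['frog', 'open'] (min_width=9, slack=5)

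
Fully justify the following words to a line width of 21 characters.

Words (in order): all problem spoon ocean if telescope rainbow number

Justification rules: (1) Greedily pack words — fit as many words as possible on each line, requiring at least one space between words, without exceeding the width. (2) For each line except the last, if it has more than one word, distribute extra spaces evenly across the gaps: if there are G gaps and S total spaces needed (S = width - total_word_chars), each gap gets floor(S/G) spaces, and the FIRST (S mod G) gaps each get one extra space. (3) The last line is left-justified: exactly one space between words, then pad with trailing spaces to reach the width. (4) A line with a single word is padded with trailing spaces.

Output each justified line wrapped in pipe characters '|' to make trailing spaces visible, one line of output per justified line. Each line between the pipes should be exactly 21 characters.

Line 1: ['all', 'problem', 'spoon'] (min_width=17, slack=4)
Line 2: ['ocean', 'if', 'telescope'] (min_width=18, slack=3)
Line 3: ['rainbow', 'number'] (min_width=14, slack=7)

Answer: |all   problem   spoon|
|ocean   if  telescope|
|rainbow number       |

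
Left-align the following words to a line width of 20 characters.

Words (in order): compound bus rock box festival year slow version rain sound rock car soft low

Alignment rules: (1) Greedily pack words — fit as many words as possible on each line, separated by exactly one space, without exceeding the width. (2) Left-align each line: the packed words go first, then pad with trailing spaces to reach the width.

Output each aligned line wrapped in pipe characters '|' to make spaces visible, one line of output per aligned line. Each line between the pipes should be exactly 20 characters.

Answer: |compound bus rock   |
|box festival year   |
|slow version rain   |
|sound rock car soft |
|low                 |

Derivation:
Line 1: ['compound', 'bus', 'rock'] (min_width=17, slack=3)
Line 2: ['box', 'festival', 'year'] (min_width=17, slack=3)
Line 3: ['slow', 'version', 'rain'] (min_width=17, slack=3)
Line 4: ['sound', 'rock', 'car', 'soft'] (min_width=19, slack=1)
Line 5: ['low'] (min_width=3, slack=17)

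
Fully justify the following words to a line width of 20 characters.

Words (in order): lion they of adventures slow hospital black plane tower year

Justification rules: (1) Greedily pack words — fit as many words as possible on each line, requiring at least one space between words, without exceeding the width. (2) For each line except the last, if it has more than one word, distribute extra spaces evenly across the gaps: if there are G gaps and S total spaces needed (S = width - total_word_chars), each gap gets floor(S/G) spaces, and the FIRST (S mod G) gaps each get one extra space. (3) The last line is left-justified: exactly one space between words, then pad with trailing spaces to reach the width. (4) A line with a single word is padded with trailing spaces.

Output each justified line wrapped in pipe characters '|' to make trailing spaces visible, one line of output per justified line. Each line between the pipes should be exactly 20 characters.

Answer: |lion     they     of|
|adventures      slow|
|hospital black plane|
|tower year          |

Derivation:
Line 1: ['lion', 'they', 'of'] (min_width=12, slack=8)
Line 2: ['adventures', 'slow'] (min_width=15, slack=5)
Line 3: ['hospital', 'black', 'plane'] (min_width=20, slack=0)
Line 4: ['tower', 'year'] (min_width=10, slack=10)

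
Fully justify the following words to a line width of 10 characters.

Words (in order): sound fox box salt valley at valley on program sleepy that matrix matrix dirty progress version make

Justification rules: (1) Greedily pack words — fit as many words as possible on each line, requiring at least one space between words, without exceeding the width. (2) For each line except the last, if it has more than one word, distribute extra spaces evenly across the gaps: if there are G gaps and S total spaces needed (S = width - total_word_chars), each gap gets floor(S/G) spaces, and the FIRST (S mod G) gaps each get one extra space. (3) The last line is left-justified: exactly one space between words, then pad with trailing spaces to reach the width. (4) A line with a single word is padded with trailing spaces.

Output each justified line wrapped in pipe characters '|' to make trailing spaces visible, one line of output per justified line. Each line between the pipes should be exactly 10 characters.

Line 1: ['sound', 'fox'] (min_width=9, slack=1)
Line 2: ['box', 'salt'] (min_width=8, slack=2)
Line 3: ['valley', 'at'] (min_width=9, slack=1)
Line 4: ['valley', 'on'] (min_width=9, slack=1)
Line 5: ['program'] (min_width=7, slack=3)
Line 6: ['sleepy'] (min_width=6, slack=4)
Line 7: ['that'] (min_width=4, slack=6)
Line 8: ['matrix'] (min_width=6, slack=4)
Line 9: ['matrix'] (min_width=6, slack=4)
Line 10: ['dirty'] (min_width=5, slack=5)
Line 11: ['progress'] (min_width=8, slack=2)
Line 12: ['version'] (min_width=7, slack=3)
Line 13: ['make'] (min_width=4, slack=6)

Answer: |sound  fox|
|box   salt|
|valley  at|
|valley  on|
|program   |
|sleepy    |
|that      |
|matrix    |
|matrix    |
|dirty     |
|progress  |
|version   |
|make      |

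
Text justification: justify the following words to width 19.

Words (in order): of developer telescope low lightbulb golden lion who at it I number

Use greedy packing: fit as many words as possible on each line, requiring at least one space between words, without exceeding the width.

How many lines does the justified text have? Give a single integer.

Answer: 5

Derivation:
Line 1: ['of', 'developer'] (min_width=12, slack=7)
Line 2: ['telescope', 'low'] (min_width=13, slack=6)
Line 3: ['lightbulb', 'golden'] (min_width=16, slack=3)
Line 4: ['lion', 'who', 'at', 'it', 'I'] (min_width=16, slack=3)
Line 5: ['number'] (min_width=6, slack=13)
Total lines: 5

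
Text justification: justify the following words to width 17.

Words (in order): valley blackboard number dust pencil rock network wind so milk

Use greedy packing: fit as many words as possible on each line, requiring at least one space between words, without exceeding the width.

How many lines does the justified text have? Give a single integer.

Answer: 5

Derivation:
Line 1: ['valley', 'blackboard'] (min_width=17, slack=0)
Line 2: ['number', 'dust'] (min_width=11, slack=6)
Line 3: ['pencil', 'rock'] (min_width=11, slack=6)
Line 4: ['network', 'wind', 'so'] (min_width=15, slack=2)
Line 5: ['milk'] (min_width=4, slack=13)
Total lines: 5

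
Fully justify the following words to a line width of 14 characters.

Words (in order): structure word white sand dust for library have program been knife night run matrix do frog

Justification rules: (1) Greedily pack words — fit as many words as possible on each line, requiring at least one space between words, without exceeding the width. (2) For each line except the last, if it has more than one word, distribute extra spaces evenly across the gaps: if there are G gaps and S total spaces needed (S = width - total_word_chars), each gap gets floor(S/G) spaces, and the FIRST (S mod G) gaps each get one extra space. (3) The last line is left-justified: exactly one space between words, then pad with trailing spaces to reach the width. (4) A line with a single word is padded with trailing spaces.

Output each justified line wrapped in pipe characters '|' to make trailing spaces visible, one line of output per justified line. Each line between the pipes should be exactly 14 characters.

Answer: |structure word|
|white     sand|
|dust       for|
|library   have|
|program   been|
|knife    night|
|run  matrix do|
|frog          |

Derivation:
Line 1: ['structure', 'word'] (min_width=14, slack=0)
Line 2: ['white', 'sand'] (min_width=10, slack=4)
Line 3: ['dust', 'for'] (min_width=8, slack=6)
Line 4: ['library', 'have'] (min_width=12, slack=2)
Line 5: ['program', 'been'] (min_width=12, slack=2)
Line 6: ['knife', 'night'] (min_width=11, slack=3)
Line 7: ['run', 'matrix', 'do'] (min_width=13, slack=1)
Line 8: ['frog'] (min_width=4, slack=10)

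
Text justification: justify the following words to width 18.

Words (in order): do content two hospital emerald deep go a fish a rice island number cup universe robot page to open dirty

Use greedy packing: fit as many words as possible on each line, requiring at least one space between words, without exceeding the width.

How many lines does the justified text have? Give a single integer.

Answer: 6

Derivation:
Line 1: ['do', 'content', 'two'] (min_width=14, slack=4)
Line 2: ['hospital', 'emerald'] (min_width=16, slack=2)
Line 3: ['deep', 'go', 'a', 'fish', 'a'] (min_width=16, slack=2)
Line 4: ['rice', 'island', 'number'] (min_width=18, slack=0)
Line 5: ['cup', 'universe', 'robot'] (min_width=18, slack=0)
Line 6: ['page', 'to', 'open', 'dirty'] (min_width=18, slack=0)
Total lines: 6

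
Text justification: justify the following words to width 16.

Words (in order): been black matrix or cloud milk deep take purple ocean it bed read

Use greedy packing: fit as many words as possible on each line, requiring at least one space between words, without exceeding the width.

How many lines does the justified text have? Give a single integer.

Line 1: ['been', 'black'] (min_width=10, slack=6)
Line 2: ['matrix', 'or', 'cloud'] (min_width=15, slack=1)
Line 3: ['milk', 'deep', 'take'] (min_width=14, slack=2)
Line 4: ['purple', 'ocean', 'it'] (min_width=15, slack=1)
Line 5: ['bed', 'read'] (min_width=8, slack=8)
Total lines: 5

Answer: 5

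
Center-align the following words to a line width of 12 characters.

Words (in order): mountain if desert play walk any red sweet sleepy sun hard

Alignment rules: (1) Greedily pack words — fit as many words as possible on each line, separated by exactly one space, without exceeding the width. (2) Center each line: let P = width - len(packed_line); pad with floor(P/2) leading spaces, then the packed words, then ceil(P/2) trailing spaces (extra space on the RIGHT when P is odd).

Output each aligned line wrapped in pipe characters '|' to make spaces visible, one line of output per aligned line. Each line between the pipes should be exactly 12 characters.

Answer: |mountain if |
|desert play |
|walk any red|
|sweet sleepy|
|  sun hard  |

Derivation:
Line 1: ['mountain', 'if'] (min_width=11, slack=1)
Line 2: ['desert', 'play'] (min_width=11, slack=1)
Line 3: ['walk', 'any', 'red'] (min_width=12, slack=0)
Line 4: ['sweet', 'sleepy'] (min_width=12, slack=0)
Line 5: ['sun', 'hard'] (min_width=8, slack=4)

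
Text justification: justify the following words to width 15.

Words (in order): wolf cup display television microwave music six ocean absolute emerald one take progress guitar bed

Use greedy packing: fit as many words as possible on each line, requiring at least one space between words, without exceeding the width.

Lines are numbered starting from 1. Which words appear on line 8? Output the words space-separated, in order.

Answer: take progress

Derivation:
Line 1: ['wolf', 'cup'] (min_width=8, slack=7)
Line 2: ['display'] (min_width=7, slack=8)
Line 3: ['television'] (min_width=10, slack=5)
Line 4: ['microwave', 'music'] (min_width=15, slack=0)
Line 5: ['six', 'ocean'] (min_width=9, slack=6)
Line 6: ['absolute'] (min_width=8, slack=7)
Line 7: ['emerald', 'one'] (min_width=11, slack=4)
Line 8: ['take', 'progress'] (min_width=13, slack=2)
Line 9: ['guitar', 'bed'] (min_width=10, slack=5)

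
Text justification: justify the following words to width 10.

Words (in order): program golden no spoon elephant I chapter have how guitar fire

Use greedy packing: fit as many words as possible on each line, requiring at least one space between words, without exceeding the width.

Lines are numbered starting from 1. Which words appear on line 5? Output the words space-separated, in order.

Line 1: ['program'] (min_width=7, slack=3)
Line 2: ['golden', 'no'] (min_width=9, slack=1)
Line 3: ['spoon'] (min_width=5, slack=5)
Line 4: ['elephant', 'I'] (min_width=10, slack=0)
Line 5: ['chapter'] (min_width=7, slack=3)
Line 6: ['have', 'how'] (min_width=8, slack=2)
Line 7: ['guitar'] (min_width=6, slack=4)
Line 8: ['fire'] (min_width=4, slack=6)

Answer: chapter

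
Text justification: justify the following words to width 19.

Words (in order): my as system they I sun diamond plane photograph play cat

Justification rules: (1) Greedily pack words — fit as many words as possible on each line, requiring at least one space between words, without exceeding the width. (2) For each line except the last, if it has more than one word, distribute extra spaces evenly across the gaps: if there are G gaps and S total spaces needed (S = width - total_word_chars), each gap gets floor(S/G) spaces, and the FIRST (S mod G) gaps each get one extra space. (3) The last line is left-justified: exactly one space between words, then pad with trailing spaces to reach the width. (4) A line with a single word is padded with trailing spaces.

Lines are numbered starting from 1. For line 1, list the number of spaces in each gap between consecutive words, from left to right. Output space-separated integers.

Line 1: ['my', 'as', 'system', 'they', 'I'] (min_width=19, slack=0)
Line 2: ['sun', 'diamond', 'plane'] (min_width=17, slack=2)
Line 3: ['photograph', 'play', 'cat'] (min_width=19, slack=0)

Answer: 1 1 1 1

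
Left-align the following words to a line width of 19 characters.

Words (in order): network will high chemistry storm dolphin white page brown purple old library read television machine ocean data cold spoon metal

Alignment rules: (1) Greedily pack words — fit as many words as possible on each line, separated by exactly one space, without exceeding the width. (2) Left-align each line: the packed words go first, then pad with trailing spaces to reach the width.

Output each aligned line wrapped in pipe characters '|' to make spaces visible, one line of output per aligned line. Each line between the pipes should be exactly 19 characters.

Line 1: ['network', 'will', 'high'] (min_width=17, slack=2)
Line 2: ['chemistry', 'storm'] (min_width=15, slack=4)
Line 3: ['dolphin', 'white', 'page'] (min_width=18, slack=1)
Line 4: ['brown', 'purple', 'old'] (min_width=16, slack=3)
Line 5: ['library', 'read'] (min_width=12, slack=7)
Line 6: ['television', 'machine'] (min_width=18, slack=1)
Line 7: ['ocean', 'data', 'cold'] (min_width=15, slack=4)
Line 8: ['spoon', 'metal'] (min_width=11, slack=8)

Answer: |network will high  |
|chemistry storm    |
|dolphin white page |
|brown purple old   |
|library read       |
|television machine |
|ocean data cold    |
|spoon metal        |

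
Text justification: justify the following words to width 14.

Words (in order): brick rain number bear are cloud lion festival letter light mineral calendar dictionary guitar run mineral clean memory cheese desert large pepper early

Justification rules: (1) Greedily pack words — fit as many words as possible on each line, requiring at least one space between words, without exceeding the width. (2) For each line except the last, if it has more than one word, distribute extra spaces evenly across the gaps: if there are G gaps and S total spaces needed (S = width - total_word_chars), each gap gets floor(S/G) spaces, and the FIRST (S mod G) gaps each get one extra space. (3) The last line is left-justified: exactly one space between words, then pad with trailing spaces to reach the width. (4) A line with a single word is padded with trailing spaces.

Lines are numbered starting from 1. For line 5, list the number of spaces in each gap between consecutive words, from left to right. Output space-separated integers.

Line 1: ['brick', 'rain'] (min_width=10, slack=4)
Line 2: ['number', 'bear'] (min_width=11, slack=3)
Line 3: ['are', 'cloud', 'lion'] (min_width=14, slack=0)
Line 4: ['festival'] (min_width=8, slack=6)
Line 5: ['letter', 'light'] (min_width=12, slack=2)
Line 6: ['mineral'] (min_width=7, slack=7)
Line 7: ['calendar'] (min_width=8, slack=6)
Line 8: ['dictionary'] (min_width=10, slack=4)
Line 9: ['guitar', 'run'] (min_width=10, slack=4)
Line 10: ['mineral', 'clean'] (min_width=13, slack=1)
Line 11: ['memory', 'cheese'] (min_width=13, slack=1)
Line 12: ['desert', 'large'] (min_width=12, slack=2)
Line 13: ['pepper', 'early'] (min_width=12, slack=2)

Answer: 3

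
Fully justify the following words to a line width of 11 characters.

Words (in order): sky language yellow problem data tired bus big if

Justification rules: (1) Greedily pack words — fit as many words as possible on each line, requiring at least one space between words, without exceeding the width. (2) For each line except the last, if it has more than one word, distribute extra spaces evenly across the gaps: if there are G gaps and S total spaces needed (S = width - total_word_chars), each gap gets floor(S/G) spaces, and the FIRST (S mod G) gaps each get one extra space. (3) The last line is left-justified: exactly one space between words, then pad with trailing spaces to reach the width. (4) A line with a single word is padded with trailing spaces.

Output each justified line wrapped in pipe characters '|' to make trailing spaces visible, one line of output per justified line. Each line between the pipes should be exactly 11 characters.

Line 1: ['sky'] (min_width=3, slack=8)
Line 2: ['language'] (min_width=8, slack=3)
Line 3: ['yellow'] (min_width=6, slack=5)
Line 4: ['problem'] (min_width=7, slack=4)
Line 5: ['data', 'tired'] (min_width=10, slack=1)
Line 6: ['bus', 'big', 'if'] (min_width=10, slack=1)

Answer: |sky        |
|language   |
|yellow     |
|problem    |
|data  tired|
|bus big if |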